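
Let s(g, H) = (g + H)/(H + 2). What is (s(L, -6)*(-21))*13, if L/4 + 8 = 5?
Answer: -2457/2 ≈ -1228.5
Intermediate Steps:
L = -12 (L = -32 + 4*5 = -32 + 20 = -12)
s(g, H) = (H + g)/(2 + H)
(s(L, -6)*(-21))*13 = (((-6 - 12)/(2 - 6))*(-21))*13 = ((-18/(-4))*(-21))*13 = (-¼*(-18)*(-21))*13 = ((9/2)*(-21))*13 = -189/2*13 = -2457/2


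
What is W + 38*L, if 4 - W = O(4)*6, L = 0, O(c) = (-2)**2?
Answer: -20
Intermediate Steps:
O(c) = 4
W = -20 (W = 4 - 4*6 = 4 - 1*24 = 4 - 24 = -20)
W + 38*L = -20 + 38*0 = -20 + 0 = -20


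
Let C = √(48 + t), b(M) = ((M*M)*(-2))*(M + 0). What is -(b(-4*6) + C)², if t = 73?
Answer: -765020281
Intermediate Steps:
b(M) = -2*M³ (b(M) = (M²*(-2))*M = (-2*M²)*M = -2*M³)
C = 11 (C = √(48 + 73) = √121 = 11)
-(b(-4*6) + C)² = -(-2*(-4*6)³ + 11)² = -(-2*(-24)³ + 11)² = -(-2*(-13824) + 11)² = -(27648 + 11)² = -1*27659² = -1*765020281 = -765020281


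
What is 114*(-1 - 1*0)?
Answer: -114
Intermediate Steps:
114*(-1 - 1*0) = 114*(-1 + 0) = 114*(-1) = -114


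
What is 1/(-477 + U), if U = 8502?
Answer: 1/8025 ≈ 0.00012461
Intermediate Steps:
1/(-477 + U) = 1/(-477 + 8502) = 1/8025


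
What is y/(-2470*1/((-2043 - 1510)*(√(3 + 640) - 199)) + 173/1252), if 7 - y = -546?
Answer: 79491112991361148/19351893193839 + 10536315149360*√643/19351893193839 ≈ 4121.5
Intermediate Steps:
y = 553 (y = 7 - 1*(-546) = 7 + 546 = 553)
y/(-2470*1/((-2043 - 1510)*(√(3 + 640) - 199)) + 173/1252) = 553/(-2470*1/((-2043 - 1510)*(√(3 + 640) - 199)) + 173/1252) = 553/(-2470*(-1/(3553*(√643 - 199))) + 173*(1/1252)) = 553/(-2470*(-1/(3553*(-199 + √643))) + 173/1252) = 553/(-2470/(707047 - 3553*√643) + 173/1252) = 553/(173/1252 - 2470/(707047 - 3553*√643))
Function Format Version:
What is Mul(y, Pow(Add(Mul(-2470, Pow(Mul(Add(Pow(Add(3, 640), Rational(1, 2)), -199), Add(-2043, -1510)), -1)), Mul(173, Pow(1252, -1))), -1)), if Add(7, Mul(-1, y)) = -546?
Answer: Add(Rational(79491112991361148, 19351893193839), Mul(Rational(10536315149360, 19351893193839), Pow(643, Rational(1, 2)))) ≈ 4121.5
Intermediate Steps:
y = 553 (y = Add(7, Mul(-1, -546)) = Add(7, 546) = 553)
Mul(y, Pow(Add(Mul(-2470, Pow(Mul(Add(Pow(Add(3, 640), Rational(1, 2)), -199), Add(-2043, -1510)), -1)), Mul(173, Pow(1252, -1))), -1)) = Mul(553, Pow(Add(Mul(-2470, Pow(Mul(Add(Pow(Add(3, 640), Rational(1, 2)), -199), Add(-2043, -1510)), -1)), Mul(173, Pow(1252, -1))), -1)) = Mul(553, Pow(Add(Mul(-2470, Pow(Mul(Add(Pow(643, Rational(1, 2)), -199), -3553), -1)), Mul(173, Rational(1, 1252))), -1)) = Mul(553, Pow(Add(Mul(-2470, Pow(Mul(Add(-199, Pow(643, Rational(1, 2))), -3553), -1)), Rational(173, 1252)), -1)) = Mul(553, Pow(Add(Mul(-2470, Pow(Add(707047, Mul(-3553, Pow(643, Rational(1, 2)))), -1)), Rational(173, 1252)), -1)) = Mul(553, Pow(Add(Rational(173, 1252), Mul(-2470, Pow(Add(707047, Mul(-3553, Pow(643, Rational(1, 2)))), -1))), -1))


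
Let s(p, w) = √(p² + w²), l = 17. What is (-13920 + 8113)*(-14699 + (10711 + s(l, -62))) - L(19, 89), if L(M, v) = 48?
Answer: 23158268 - 5807*√4133 ≈ 2.2785e+7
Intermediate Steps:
(-13920 + 8113)*(-14699 + (10711 + s(l, -62))) - L(19, 89) = (-13920 + 8113)*(-14699 + (10711 + √(17² + (-62)²))) - 1*48 = -5807*(-14699 + (10711 + √(289 + 3844))) - 48 = -5807*(-14699 + (10711 + √4133)) - 48 = -5807*(-3988 + √4133) - 48 = (23158316 - 5807*√4133) - 48 = 23158268 - 5807*√4133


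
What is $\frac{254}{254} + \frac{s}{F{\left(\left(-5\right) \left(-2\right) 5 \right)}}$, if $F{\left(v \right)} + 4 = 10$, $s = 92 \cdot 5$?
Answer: $\frac{233}{3} \approx 77.667$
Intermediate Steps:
$s = 460$
$F{\left(v \right)} = 6$ ($F{\left(v \right)} = -4 + 10 = 6$)
$\frac{254}{254} + \frac{s}{F{\left(\left(-5\right) \left(-2\right) 5 \right)}} = \frac{254}{254} + \frac{460}{6} = 254 \cdot \frac{1}{254} + 460 \cdot \frac{1}{6} = 1 + \frac{230}{3} = \frac{233}{3}$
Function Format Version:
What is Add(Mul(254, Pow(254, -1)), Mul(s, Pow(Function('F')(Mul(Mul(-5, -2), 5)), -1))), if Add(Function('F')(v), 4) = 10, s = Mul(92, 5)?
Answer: Rational(233, 3) ≈ 77.667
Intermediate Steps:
s = 460
Function('F')(v) = 6 (Function('F')(v) = Add(-4, 10) = 6)
Add(Mul(254, Pow(254, -1)), Mul(s, Pow(Function('F')(Mul(Mul(-5, -2), 5)), -1))) = Add(Mul(254, Pow(254, -1)), Mul(460, Pow(6, -1))) = Add(Mul(254, Rational(1, 254)), Mul(460, Rational(1, 6))) = Add(1, Rational(230, 3)) = Rational(233, 3)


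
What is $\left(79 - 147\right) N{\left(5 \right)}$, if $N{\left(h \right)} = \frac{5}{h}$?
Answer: $-68$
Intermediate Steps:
$\left(79 - 147\right) N{\left(5 \right)} = \left(79 - 147\right) \frac{5}{5} = - 68 \cdot 5 \cdot \frac{1}{5} = \left(-68\right) 1 = -68$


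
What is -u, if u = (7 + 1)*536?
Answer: -4288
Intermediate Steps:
u = 4288 (u = 8*536 = 4288)
-u = -1*4288 = -4288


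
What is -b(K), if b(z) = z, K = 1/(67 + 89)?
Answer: -1/156 ≈ -0.0064103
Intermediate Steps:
K = 1/156 ≈ 0.0064103
-b(K) = -1*1/156 = -1/156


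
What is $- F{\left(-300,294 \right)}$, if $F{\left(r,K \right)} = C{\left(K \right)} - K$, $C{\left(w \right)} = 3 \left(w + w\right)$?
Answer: $-1470$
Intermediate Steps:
$C{\left(w \right)} = 6 w$ ($C{\left(w \right)} = 3 \cdot 2 w = 6 w$)
$F{\left(r,K \right)} = 5 K$ ($F{\left(r,K \right)} = 6 K - K = 5 K$)
$- F{\left(-300,294 \right)} = - 5 \cdot 294 = \left(-1\right) 1470 = -1470$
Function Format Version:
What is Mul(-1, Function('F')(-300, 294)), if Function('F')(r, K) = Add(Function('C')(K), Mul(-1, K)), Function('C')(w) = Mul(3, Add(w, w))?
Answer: -1470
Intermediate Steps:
Function('C')(w) = Mul(6, w) (Function('C')(w) = Mul(3, Mul(2, w)) = Mul(6, w))
Function('F')(r, K) = Mul(5, K) (Function('F')(r, K) = Add(Mul(6, K), Mul(-1, K)) = Mul(5, K))
Mul(-1, Function('F')(-300, 294)) = Mul(-1, Mul(5, 294)) = Mul(-1, 1470) = -1470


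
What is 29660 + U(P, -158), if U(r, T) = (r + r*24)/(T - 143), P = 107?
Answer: 8924985/301 ≈ 29651.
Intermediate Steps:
U(r, T) = 25*r/(-143 + T) (U(r, T) = (r + 24*r)/(-143 + T) = (25*r)/(-143 + T) = 25*r/(-143 + T))
29660 + U(P, -158) = 29660 + 25*107/(-143 - 158) = 29660 + 25*107/(-301) = 29660 + 25*107*(-1/301) = 29660 - 2675/301 = 8924985/301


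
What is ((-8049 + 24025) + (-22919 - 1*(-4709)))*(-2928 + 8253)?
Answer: -11896050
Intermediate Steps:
((-8049 + 24025) + (-22919 - 1*(-4709)))*(-2928 + 8253) = (15976 + (-22919 + 4709))*5325 = (15976 - 18210)*5325 = -2234*5325 = -11896050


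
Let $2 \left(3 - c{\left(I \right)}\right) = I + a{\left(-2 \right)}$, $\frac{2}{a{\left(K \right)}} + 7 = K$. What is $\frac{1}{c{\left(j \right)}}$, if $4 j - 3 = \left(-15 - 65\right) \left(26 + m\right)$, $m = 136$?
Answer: $\frac{72}{116837} \approx 0.00061624$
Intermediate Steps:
$a{\left(K \right)} = \frac{2}{-7 + K}$
$j = - \frac{12957}{4}$ ($j = \frac{3}{4} + \frac{\left(-15 - 65\right) \left(26 + 136\right)}{4} = \frac{3}{4} + \frac{\left(-80\right) 162}{4} = \frac{3}{4} + \frac{1}{4} \left(-12960\right) = \frac{3}{4} - 3240 = - \frac{12957}{4} \approx -3239.3$)
$c{\left(I \right)} = \frac{28}{9} - \frac{I}{2}$ ($c{\left(I \right)} = 3 - \frac{I + \frac{2}{-7 - 2}}{2} = 3 - \frac{I + \frac{2}{-9}}{2} = 3 - \frac{I + 2 \left(- \frac{1}{9}\right)}{2} = 3 - \frac{I - \frac{2}{9}}{2} = 3 - \frac{- \frac{2}{9} + I}{2} = 3 - \left(- \frac{1}{9} + \frac{I}{2}\right) = \frac{28}{9} - \frac{I}{2}$)
$\frac{1}{c{\left(j \right)}} = \frac{1}{\frac{28}{9} - - \frac{12957}{8}} = \frac{1}{\frac{28}{9} + \frac{12957}{8}} = \frac{1}{\frac{116837}{72}} = \frac{72}{116837}$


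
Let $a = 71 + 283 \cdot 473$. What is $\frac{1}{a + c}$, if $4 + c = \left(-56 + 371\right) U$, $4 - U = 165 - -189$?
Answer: $\frac{1}{23676} \approx 4.2237 \cdot 10^{-5}$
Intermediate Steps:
$U = -350$ ($U = 4 - \left(165 - -189\right) = 4 - \left(165 + 189\right) = 4 - 354 = -350$)
$a = 133930$ ($a = 71 + 133859 = 133930$)
$c = -110254$ ($c = -4 + \left(-56 + 371\right) \left(-350\right) = -4 + 315 \left(-350\right) = -4 - 110250 = -110254$)
$\frac{1}{a + c} = \frac{1}{133930 - 110254} = \frac{1}{23676}$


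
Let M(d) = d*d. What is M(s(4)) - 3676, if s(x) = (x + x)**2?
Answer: 420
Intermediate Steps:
s(x) = 4*x**2 (s(x) = (2*x)**2 = 4*x**2)
M(d) = d**2
M(s(4)) - 3676 = (4*4**2)**2 - 3676 = (4*16)**2 - 3676 = 64**2 - 3676 = 4096 - 3676 = 420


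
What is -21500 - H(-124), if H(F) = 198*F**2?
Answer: -3065948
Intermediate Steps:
-21500 - H(-124) = -21500 - 198*(-124)**2 = -21500 - 198*15376 = -21500 - 1*3044448 = -21500 - 3044448 = -3065948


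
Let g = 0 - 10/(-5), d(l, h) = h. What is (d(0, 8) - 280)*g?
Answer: -544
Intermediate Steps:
g = 2 (g = 0 - 10*(-1/5) = 0 + 2 = 2)
(d(0, 8) - 280)*g = (8 - 280)*2 = -272*2 = -544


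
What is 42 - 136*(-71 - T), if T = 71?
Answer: 19354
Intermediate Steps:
42 - 136*(-71 - T) = 42 - 136*(-71 - 1*71) = 42 - 136*(-71 - 71) = 42 - 136*(-142) = 42 + 19312 = 19354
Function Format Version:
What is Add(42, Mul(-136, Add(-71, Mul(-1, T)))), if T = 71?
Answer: 19354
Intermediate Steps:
Add(42, Mul(-136, Add(-71, Mul(-1, T)))) = Add(42, Mul(-136, Add(-71, Mul(-1, 71)))) = Add(42, Mul(-136, Add(-71, -71))) = Add(42, Mul(-136, -142)) = Add(42, 19312) = 19354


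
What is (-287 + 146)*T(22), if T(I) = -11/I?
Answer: 141/2 ≈ 70.500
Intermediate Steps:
(-287 + 146)*T(22) = (-287 + 146)*(-11/22) = -(-1551)/22 = -141*(-½) = 141/2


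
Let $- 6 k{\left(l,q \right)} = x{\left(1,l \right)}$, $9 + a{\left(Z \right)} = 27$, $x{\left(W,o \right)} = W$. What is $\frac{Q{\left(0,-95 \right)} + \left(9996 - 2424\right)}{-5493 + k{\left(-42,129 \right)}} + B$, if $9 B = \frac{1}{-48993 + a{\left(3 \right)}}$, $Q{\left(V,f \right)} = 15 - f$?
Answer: $- \frac{883314533}{631630575} \approx -1.3985$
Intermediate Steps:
$a{\left(Z \right)} = 18$ ($a{\left(Z \right)} = -9 + 27 = 18$)
$k{\left(l,q \right)} = - \frac{1}{6}$ ($k{\left(l,q \right)} = \left(- \frac{1}{6}\right) 1 = - \frac{1}{6}$)
$B = - \frac{1}{440775}$ ($B = \frac{1}{9 \left(-48993 + 18\right)} = \frac{1}{9 \left(-48975\right)} = \frac{1}{9} \left(- \frac{1}{48975}\right) = - \frac{1}{440775} \approx -2.2687 \cdot 10^{-6}$)
$\frac{Q{\left(0,-95 \right)} + \left(9996 - 2424\right)}{-5493 + k{\left(-42,129 \right)}} + B = \frac{\left(15 - -95\right) + \left(9996 - 2424\right)}{-5493 - \frac{1}{6}} - \frac{1}{440775} = \frac{\left(15 + 95\right) + \left(9996 - 2424\right)}{- \frac{32959}{6}} - \frac{1}{440775} = \left(110 + 7572\right) \left(- \frac{6}{32959}\right) - \frac{1}{440775} = 7682 \left(- \frac{6}{32959}\right) - \frac{1}{440775} = - \frac{2004}{1433} - \frac{1}{440775} = - \frac{883314533}{631630575}$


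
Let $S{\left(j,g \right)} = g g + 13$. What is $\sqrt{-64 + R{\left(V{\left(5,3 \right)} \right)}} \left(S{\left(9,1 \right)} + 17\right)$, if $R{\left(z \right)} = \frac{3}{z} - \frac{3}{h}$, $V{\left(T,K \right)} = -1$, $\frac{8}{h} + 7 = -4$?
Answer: $\frac{31 i \sqrt{1006}}{4} \approx 245.81 i$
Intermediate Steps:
$h = - \frac{8}{11}$ ($h = \frac{8}{-7 - 4} = \frac{8}{-11} = 8 \left(- \frac{1}{11}\right) = - \frac{8}{11} \approx -0.72727$)
$R{\left(z \right)} = \frac{33}{8} + \frac{3}{z}$ ($R{\left(z \right)} = \frac{3}{z} - \frac{3}{- \frac{8}{11}} = \frac{3}{z} - - \frac{33}{8} = \frac{3}{z} + \frac{33}{8} = \frac{33}{8} + \frac{3}{z}$)
$S{\left(j,g \right)} = 13 + g^{2}$ ($S{\left(j,g \right)} = g^{2} + 13 = 13 + g^{2}$)
$\sqrt{-64 + R{\left(V{\left(5,3 \right)} \right)}} \left(S{\left(9,1 \right)} + 17\right) = \sqrt{-64 + \left(\frac{33}{8} + \frac{3}{-1}\right)} \left(\left(13 + 1^{2}\right) + 17\right) = \sqrt{-64 + \left(\frac{33}{8} + 3 \left(-1\right)\right)} \left(\left(13 + 1\right) + 17\right) = \sqrt{-64 + \left(\frac{33}{8} - 3\right)} \left(14 + 17\right) = \sqrt{-64 + \frac{9}{8}} \cdot 31 = \sqrt{- \frac{503}{8}} \cdot 31 = \frac{i \sqrt{1006}}{4} \cdot 31 = \frac{31 i \sqrt{1006}}{4}$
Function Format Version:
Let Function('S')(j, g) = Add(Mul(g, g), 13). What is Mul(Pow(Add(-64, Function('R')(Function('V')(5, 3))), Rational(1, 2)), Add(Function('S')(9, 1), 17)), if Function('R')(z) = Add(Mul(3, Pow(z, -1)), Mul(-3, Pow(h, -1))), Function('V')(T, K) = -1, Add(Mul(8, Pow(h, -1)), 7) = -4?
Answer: Mul(Rational(31, 4), I, Pow(1006, Rational(1, 2))) ≈ Mul(245.81, I)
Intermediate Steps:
h = Rational(-8, 11) (h = Mul(8, Pow(Add(-7, -4), -1)) = Mul(8, Pow(-11, -1)) = Mul(8, Rational(-1, 11)) = Rational(-8, 11) ≈ -0.72727)
Function('R')(z) = Add(Rational(33, 8), Mul(3, Pow(z, -1))) (Function('R')(z) = Add(Mul(3, Pow(z, -1)), Mul(-3, Pow(Rational(-8, 11), -1))) = Add(Mul(3, Pow(z, -1)), Mul(-3, Rational(-11, 8))) = Add(Mul(3, Pow(z, -1)), Rational(33, 8)) = Add(Rational(33, 8), Mul(3, Pow(z, -1))))
Function('S')(j, g) = Add(13, Pow(g, 2)) (Function('S')(j, g) = Add(Pow(g, 2), 13) = Add(13, Pow(g, 2)))
Mul(Pow(Add(-64, Function('R')(Function('V')(5, 3))), Rational(1, 2)), Add(Function('S')(9, 1), 17)) = Mul(Pow(Add(-64, Add(Rational(33, 8), Mul(3, Pow(-1, -1)))), Rational(1, 2)), Add(Add(13, Pow(1, 2)), 17)) = Mul(Pow(Add(-64, Add(Rational(33, 8), Mul(3, -1))), Rational(1, 2)), Add(Add(13, 1), 17)) = Mul(Pow(Add(-64, Add(Rational(33, 8), -3)), Rational(1, 2)), Add(14, 17)) = Mul(Pow(Add(-64, Rational(9, 8)), Rational(1, 2)), 31) = Mul(Pow(Rational(-503, 8), Rational(1, 2)), 31) = Mul(Mul(Rational(1, 4), I, Pow(1006, Rational(1, 2))), 31) = Mul(Rational(31, 4), I, Pow(1006, Rational(1, 2)))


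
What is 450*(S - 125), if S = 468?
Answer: 154350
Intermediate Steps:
450*(S - 125) = 450*(468 - 125) = 450*343 = 154350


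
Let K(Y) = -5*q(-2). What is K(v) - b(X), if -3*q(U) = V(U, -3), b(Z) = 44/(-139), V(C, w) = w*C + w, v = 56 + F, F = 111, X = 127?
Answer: 739/139 ≈ 5.3165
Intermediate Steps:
v = 167 (v = 56 + 111 = 167)
V(C, w) = w + C*w (V(C, w) = C*w + w = w + C*w)
b(Z) = -44/139 (b(Z) = 44*(-1/139) = -44/139)
q(U) = 1 + U (q(U) = -(-1)*(1 + U) = -(-3 - 3*U)/3 = 1 + U)
K(Y) = 5 (K(Y) = -5*(1 - 2) = -5*(-1) = 5)
K(v) - b(X) = 5 - 1*(-44/139) = 5 + 44/139 = 739/139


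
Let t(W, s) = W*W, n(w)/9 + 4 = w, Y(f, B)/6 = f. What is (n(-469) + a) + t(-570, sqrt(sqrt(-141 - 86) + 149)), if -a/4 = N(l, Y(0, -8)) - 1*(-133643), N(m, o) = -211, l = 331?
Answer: -213085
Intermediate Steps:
Y(f, B) = 6*f
n(w) = -36 + 9*w
t(W, s) = W**2
a = -533728 (a = -4*(-211 - 1*(-133643)) = -4*(-211 + 133643) = -4*133432 = -533728)
(n(-469) + a) + t(-570, sqrt(sqrt(-141 - 86) + 149)) = ((-36 + 9*(-469)) - 533728) + (-570)**2 = ((-36 - 4221) - 533728) + 324900 = (-4257 - 533728) + 324900 = -537985 + 324900 = -213085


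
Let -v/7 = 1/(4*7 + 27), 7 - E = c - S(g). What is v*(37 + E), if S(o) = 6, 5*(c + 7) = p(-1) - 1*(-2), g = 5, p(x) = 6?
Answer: -1939/275 ≈ -7.0509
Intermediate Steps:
c = -27/5 (c = -7 + (6 - 1*(-2))/5 = -7 + (6 + 2)/5 = -7 + (1/5)*8 = -7 + 8/5 = -27/5 ≈ -5.4000)
E = 92/5 (E = 7 - (-27/5 - 1*6) = 7 - (-27/5 - 6) = 7 - 1*(-57/5) = 7 + 57/5 = 92/5 ≈ 18.400)
v = -7/55 (v = -7/(4*7 + 27) = -7/(28 + 27) = -7/55 ≈ -0.12727)
v*(37 + E) = -7*(37 + 92/5)/55 = -7/55*277/5 = -1939/275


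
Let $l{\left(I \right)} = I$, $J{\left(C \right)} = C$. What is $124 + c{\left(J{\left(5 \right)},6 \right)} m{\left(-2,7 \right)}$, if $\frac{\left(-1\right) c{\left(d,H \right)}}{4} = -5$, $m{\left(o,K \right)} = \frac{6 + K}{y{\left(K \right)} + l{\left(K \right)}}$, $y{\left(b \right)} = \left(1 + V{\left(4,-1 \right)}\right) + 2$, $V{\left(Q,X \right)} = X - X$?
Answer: $150$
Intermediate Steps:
$V{\left(Q,X \right)} = 0$
$y{\left(b \right)} = 3$ ($y{\left(b \right)} = \left(1 + 0\right) + 2 = 1 + 2 = 3$)
$m{\left(o,K \right)} = \frac{6 + K}{3 + K}$
$c{\left(d,H \right)} = 20$ ($c{\left(d,H \right)} = \left(-4\right) \left(-5\right) = 20$)
$124 + c{\left(J{\left(5 \right)},6 \right)} m{\left(-2,7 \right)} = 124 + 20 \frac{6 + 7}{3 + 7} = 124 + 20 \cdot \frac{1}{10} \cdot 13 = 124 + 20 \cdot \frac{13}{10} = 124 + 26 = 150$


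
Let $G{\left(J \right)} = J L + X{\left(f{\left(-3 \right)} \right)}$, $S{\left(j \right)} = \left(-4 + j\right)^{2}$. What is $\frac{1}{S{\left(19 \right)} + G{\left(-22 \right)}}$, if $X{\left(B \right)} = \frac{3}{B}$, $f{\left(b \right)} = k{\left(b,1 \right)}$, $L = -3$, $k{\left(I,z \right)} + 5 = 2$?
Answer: $\frac{1}{290} \approx 0.0034483$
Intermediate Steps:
$k{\left(I,z \right)} = -3$ ($k{\left(I,z \right)} = -5 + 2 = -3$)
$f{\left(b \right)} = -3$
$G{\left(J \right)} = -1 - 3 J$ ($G{\left(J \right)} = J \left(-3\right) + \frac{3}{-3} = - 3 J + 3 \left(- \frac{1}{3}\right) = - 3 J - 1 = -1 - 3 J$)
$\frac{1}{S{\left(19 \right)} + G{\left(-22 \right)}} = \frac{1}{\left(-4 + 19\right)^{2} - -65} = \frac{1}{15^{2} + \left(-1 + 66\right)} = \frac{1}{225 + 65} = \frac{1}{290}$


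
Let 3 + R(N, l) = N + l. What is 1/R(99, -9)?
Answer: 1/87 ≈ 0.011494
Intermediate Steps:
R(N, l) = -3 + N + l (R(N, l) = -3 + (N + l) = -3 + N + l)
1/R(99, -9) = 1/(-3 + 99 - 9) = 1/87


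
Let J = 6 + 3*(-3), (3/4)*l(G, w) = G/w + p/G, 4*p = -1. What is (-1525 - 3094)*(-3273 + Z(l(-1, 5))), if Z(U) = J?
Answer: 15131844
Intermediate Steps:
p = -¼ (p = (¼)*(-1) = -¼ ≈ -0.25000)
l(G, w) = -1/(3*G) + 4*G/(3*w) (l(G, w) = 4*(G/w - 1/(4*G))/3 = 4*(-1/(4*G) + G/w)/3 = -1/(3*G) + 4*G/(3*w))
J = -3 (J = 6 - 9 = -3)
Z(U) = -3
(-1525 - 3094)*(-3273 + Z(l(-1, 5))) = (-1525 - 3094)*(-3273 - 3) = -4619*(-3276) = 15131844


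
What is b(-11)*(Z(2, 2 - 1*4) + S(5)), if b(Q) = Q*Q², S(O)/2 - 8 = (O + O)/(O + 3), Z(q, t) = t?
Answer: -43923/2 ≈ -21962.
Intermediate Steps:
S(O) = 16 + 4*O/(3 + O) (S(O) = 16 + 2*((O + O)/(O + 3)) = 16 + 2*((2*O)/(3 + O)) = 16 + 2*(2*O/(3 + O)) = 16 + 4*O/(3 + O))
b(Q) = Q³
b(-11)*(Z(2, 2 - 1*4) + S(5)) = (-11)³*((2 - 1*4) + 4*(12 + 5*5)/(3 + 5)) = -1331*((2 - 4) + 4*(12 + 25)/8) = -1331*(-2 + 4*(⅛)*37) = -1331*(-2 + 37/2) = -1331*33/2 = -43923/2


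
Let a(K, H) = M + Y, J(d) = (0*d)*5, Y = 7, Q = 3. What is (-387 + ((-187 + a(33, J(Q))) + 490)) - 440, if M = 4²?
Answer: -501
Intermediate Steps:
J(d) = 0 (J(d) = 0*5 = 0)
M = 16
a(K, H) = 23 (a(K, H) = 16 + 7 = 23)
(-387 + ((-187 + a(33, J(Q))) + 490)) - 440 = (-387 + ((-187 + 23) + 490)) - 440 = (-387 + (-164 + 490)) - 440 = (-387 + 326) - 440 = -61 - 440 = -501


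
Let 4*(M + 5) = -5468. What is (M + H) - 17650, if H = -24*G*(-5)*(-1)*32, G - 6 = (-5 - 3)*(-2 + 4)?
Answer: 19378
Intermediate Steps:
M = -1372 (M = -5 + (1/4)*(-5468) = -5 - 1367 = -1372)
G = -10 (G = 6 + (-5 - 3)*(-2 + 4) = 6 - 8*2 = 6 - 16 = -10)
H = 38400 (H = -24*(-10*(-5))*(-1)*32 = -1200*(-1)*32 = -24*(-50)*32 = 1200*32 = 38400)
(M + H) - 17650 = (-1372 + 38400) - 17650 = 37028 - 17650 = 19378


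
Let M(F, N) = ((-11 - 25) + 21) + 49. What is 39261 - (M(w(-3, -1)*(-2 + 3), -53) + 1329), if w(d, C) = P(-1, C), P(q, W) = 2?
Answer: 37898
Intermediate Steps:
w(d, C) = 2
M(F, N) = 34 (M(F, N) = (-36 + 21) + 49 = -15 + 49 = 34)
39261 - (M(w(-3, -1)*(-2 + 3), -53) + 1329) = 39261 - (34 + 1329) = 39261 - 1*1363 = 39261 - 1363 = 37898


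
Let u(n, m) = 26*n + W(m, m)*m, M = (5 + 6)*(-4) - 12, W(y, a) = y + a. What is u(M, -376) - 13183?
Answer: 268113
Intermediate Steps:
W(y, a) = a + y
M = -56 (M = 11*(-4) - 12 = -44 - 12 = -56)
u(n, m) = 2*m**2 + 26*n (u(n, m) = 26*n + (m + m)*m = 26*n + (2*m)*m = 26*n + 2*m**2 = 2*m**2 + 26*n)
u(M, -376) - 13183 = (2*(-376)**2 + 26*(-56)) - 13183 = (2*141376 - 1456) - 13183 = (282752 - 1456) - 13183 = 281296 - 13183 = 268113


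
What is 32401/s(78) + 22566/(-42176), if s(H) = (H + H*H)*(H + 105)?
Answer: -6019978765/11889899424 ≈ -0.50631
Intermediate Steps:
s(H) = (105 + H)*(H + H²) (s(H) = (H + H²)*(105 + H) = (105 + H)*(H + H²))
32401/s(78) + 22566/(-42176) = 32401/((78*(105 + 78² + 106*78))) + 22566/(-42176) = 32401/((78*(105 + 6084 + 8268))) + 22566*(-1/42176) = 32401/((78*14457)) - 11283/21088 = 32401/1127646 - 11283/21088 = -6019978765/11889899424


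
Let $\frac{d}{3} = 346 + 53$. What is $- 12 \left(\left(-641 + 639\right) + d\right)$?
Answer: $-14340$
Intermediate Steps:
$d = 1197$ ($d = 3 \left(346 + 53\right) = 3 \cdot 399 = 1197$)
$- 12 \left(\left(-641 + 639\right) + d\right) = - 12 \left(\left(-641 + 639\right) + 1197\right) = - 12 \left(-2 + 1197\right) = \left(-12\right) 1195 = -14340$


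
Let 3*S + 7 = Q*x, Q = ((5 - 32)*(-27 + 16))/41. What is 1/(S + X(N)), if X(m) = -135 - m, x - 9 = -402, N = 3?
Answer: -123/133982 ≈ -0.00091803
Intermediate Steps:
Q = 297/41 (Q = -27*(-11)*(1/41) = 297*(1/41) = 297/41 ≈ 7.2439)
x = -393 (x = 9 - 402 = -393)
S = -117008/123 (S = -7/3 + ((297/41)*(-393))/3 = -7/3 + (⅓)*(-116721/41) = -7/3 - 38907/41 = -117008/123 ≈ -951.28)
1/(S + X(N)) = 1/(-117008/123 + (-135 - 1*3)) = 1/(-117008/123 + (-135 - 3)) = 1/(-117008/123 - 138) = 1/(-133982/123) = -123/133982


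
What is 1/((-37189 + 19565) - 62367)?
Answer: -1/79991 ≈ -1.2501e-5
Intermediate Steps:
1/((-37189 + 19565) - 62367) = 1/(-17624 - 62367) = 1/(-79991) = -1/79991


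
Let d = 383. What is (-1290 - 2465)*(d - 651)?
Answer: 1006340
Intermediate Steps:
(-1290 - 2465)*(d - 651) = (-1290 - 2465)*(383 - 651) = -3755*(-268) = 1006340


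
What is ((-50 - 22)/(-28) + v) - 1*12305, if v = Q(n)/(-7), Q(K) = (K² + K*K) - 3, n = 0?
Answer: -12302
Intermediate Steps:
Q(K) = -3 + 2*K² (Q(K) = (K² + K²) - 3 = 2*K² - 3 = -3 + 2*K²)
v = 3/7 (v = (-3 + 2*0²)/(-7) = (-3 + 2*0)*(-⅐) = (-3 + 0)*(-⅐) = -3*(-⅐) = 3/7 ≈ 0.42857)
((-50 - 22)/(-28) + v) - 1*12305 = ((-50 - 22)/(-28) + 3/7) - 1*12305 = (-72*(-1/28) + 3/7) - 12305 = (18/7 + 3/7) - 12305 = 3 - 12305 = -12302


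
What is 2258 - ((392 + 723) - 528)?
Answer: 1671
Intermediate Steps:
2258 - ((392 + 723) - 528) = 2258 - (1115 - 528) = 2258 - 1*587 = 2258 - 587 = 1671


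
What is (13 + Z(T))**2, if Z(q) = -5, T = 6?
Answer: 64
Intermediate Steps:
(13 + Z(T))**2 = (13 - 5)**2 = 8**2 = 64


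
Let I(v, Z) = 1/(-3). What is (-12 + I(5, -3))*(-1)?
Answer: 37/3 ≈ 12.333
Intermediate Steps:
I(v, Z) = -⅓
(-12 + I(5, -3))*(-1) = (-12 - ⅓)*(-1) = -37/3*(-1) = 37/3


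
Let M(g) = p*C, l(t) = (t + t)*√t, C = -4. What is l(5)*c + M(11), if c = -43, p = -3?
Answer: 12 - 430*√5 ≈ -949.51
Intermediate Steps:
l(t) = 2*t^(3/2) (l(t) = (2*t)*√t = 2*t^(3/2))
M(g) = 12 (M(g) = -3*(-4) = 12)
l(5)*c + M(11) = (2*5^(3/2))*(-43) + 12 = (2*(5*√5))*(-43) + 12 = (10*√5)*(-43) + 12 = -430*√5 + 12 = 12 - 430*√5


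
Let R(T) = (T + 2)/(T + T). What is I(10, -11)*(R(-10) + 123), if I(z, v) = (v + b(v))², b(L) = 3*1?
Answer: 39488/5 ≈ 7897.6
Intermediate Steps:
b(L) = 3
R(T) = (2 + T)/(2*T) (R(T) = (2 + T)/((2*T)) = (2 + T)*(1/(2*T)) = (2 + T)/(2*T))
I(z, v) = (3 + v)² (I(z, v) = (v + 3)² = (3 + v)²)
I(10, -11)*(R(-10) + 123) = (3 - 11)²*((½)*(2 - 10)/(-10) + 123) = (-8)²*((½)*(-⅒)*(-8) + 123) = 64*(⅖ + 123) = 64*(617/5) = 39488/5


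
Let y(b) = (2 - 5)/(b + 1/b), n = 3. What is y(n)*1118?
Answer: -5031/5 ≈ -1006.2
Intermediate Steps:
y(b) = -3/(b + 1/b)
y(n)*1118 = -3*3/(1 + 3²)*1118 = -3*3/(1 + 9)*1118 = -3*3/10*1118 = -3*3*⅒*1118 = -9/10*1118 = -5031/5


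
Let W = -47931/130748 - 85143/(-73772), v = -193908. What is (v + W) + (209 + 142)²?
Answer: -42624981463635/602846341 ≈ -70706.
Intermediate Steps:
W = 474769452/602846341 (W = -47931*1/130748 - 85143*(-1/73772) = -47931/130748 + 85143/73772 = 474769452/602846341 ≈ 0.78755)
(v + W) + (209 + 142)² = (-193908 + 474769452/602846341) + (209 + 142)² = -116896253521176/602846341 + 351² = -116896253521176/602846341 + 123201 = -42624981463635/602846341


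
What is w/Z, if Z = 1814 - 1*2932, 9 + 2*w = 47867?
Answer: -23929/1118 ≈ -21.403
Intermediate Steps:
w = 23929 (w = -9/2 + (½)*47867 = -9/2 + 47867/2 = 23929)
Z = -1118 (Z = 1814 - 2932 = -1118)
w/Z = 23929/(-1118) = 23929*(-1/1118) = -23929/1118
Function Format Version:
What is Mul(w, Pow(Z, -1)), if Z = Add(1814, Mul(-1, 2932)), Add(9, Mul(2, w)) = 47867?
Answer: Rational(-23929, 1118) ≈ -21.403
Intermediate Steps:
w = 23929 (w = Add(Rational(-9, 2), Mul(Rational(1, 2), 47867)) = Add(Rational(-9, 2), Rational(47867, 2)) = 23929)
Z = -1118 (Z = Add(1814, -2932) = -1118)
Mul(w, Pow(Z, -1)) = Mul(23929, Pow(-1118, -1)) = Mul(23929, Rational(-1, 1118)) = Rational(-23929, 1118)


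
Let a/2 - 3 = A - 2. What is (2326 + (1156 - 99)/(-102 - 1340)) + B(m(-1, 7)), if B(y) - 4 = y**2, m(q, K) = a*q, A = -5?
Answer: 493013/206 ≈ 2393.3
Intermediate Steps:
a = -8 (a = 6 + 2*(-5 - 2) = 6 + 2*(-7) = 6 - 14 = -8)
m(q, K) = -8*q
B(y) = 4 + y**2
(2326 + (1156 - 99)/(-102 - 1340)) + B(m(-1, 7)) = (2326 + (1156 - 99)/(-102 - 1340)) + (4 + (-8*(-1))**2) = (2326 + 1057/(-1442)) + (4 + 8**2) = (2326 + 1057*(-1/1442)) + (4 + 64) = (2326 - 151/206) + 68 = 479005/206 + 68 = 493013/206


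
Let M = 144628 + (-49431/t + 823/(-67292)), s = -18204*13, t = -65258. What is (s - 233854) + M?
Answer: -715519129644745/2195670668 ≈ -3.2588e+5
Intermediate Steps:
s = -236652
M = 317557093673263/2195670668 (M = 144628 + (-49431/(-65258) + 823/(-67292)) = 144628 + (-49431*(-1/65258) + 823*(-1/67292)) = 144628 + (49431/65258 - 823/67292) = 144628 + 1636301759/2195670668 = 317557093673263/2195670668 ≈ 1.4463e+5)
(s - 233854) + M = (-236652 - 233854) + 317557093673263/2195670668 = -470506 + 317557093673263/2195670668 = -715519129644745/2195670668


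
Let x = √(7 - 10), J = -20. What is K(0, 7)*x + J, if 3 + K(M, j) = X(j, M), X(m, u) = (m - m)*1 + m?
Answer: -20 + 4*I*√3 ≈ -20.0 + 6.9282*I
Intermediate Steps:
X(m, u) = m (X(m, u) = 0*1 + m = 0 + m = m)
K(M, j) = -3 + j
x = I*√3 (x = √(-3) = I*√3 ≈ 1.732*I)
K(0, 7)*x + J = (-3 + 7)*(I*√3) - 20 = 4*(I*√3) - 20 = 4*I*√3 - 20 = -20 + 4*I*√3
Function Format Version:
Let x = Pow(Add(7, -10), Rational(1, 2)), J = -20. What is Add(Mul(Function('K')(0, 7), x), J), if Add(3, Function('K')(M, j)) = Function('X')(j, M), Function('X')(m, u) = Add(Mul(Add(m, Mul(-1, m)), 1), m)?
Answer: Add(-20, Mul(4, I, Pow(3, Rational(1, 2)))) ≈ Add(-20.000, Mul(6.9282, I))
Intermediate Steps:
Function('X')(m, u) = m (Function('X')(m, u) = Add(Mul(0, 1), m) = Add(0, m) = m)
Function('K')(M, j) = Add(-3, j)
x = Mul(I, Pow(3, Rational(1, 2))) (x = Pow(-3, Rational(1, 2)) = Mul(I, Pow(3, Rational(1, 2))) ≈ Mul(1.7320, I))
Add(Mul(Function('K')(0, 7), x), J) = Add(Mul(Add(-3, 7), Mul(I, Pow(3, Rational(1, 2)))), -20) = Add(Mul(4, Mul(I, Pow(3, Rational(1, 2)))), -20) = Add(Mul(4, I, Pow(3, Rational(1, 2))), -20) = Add(-20, Mul(4, I, Pow(3, Rational(1, 2))))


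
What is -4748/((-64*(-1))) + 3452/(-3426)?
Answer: -2060947/27408 ≈ -75.195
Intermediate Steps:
-4748/((-64*(-1))) + 3452/(-3426) = -4748/64 + 3452*(-1/3426) = -4748*1/64 - 1726/1713 = -1187/16 - 1726/1713 = -2060947/27408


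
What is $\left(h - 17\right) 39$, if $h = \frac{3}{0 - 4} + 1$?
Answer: $- \frac{2613}{4} \approx -653.25$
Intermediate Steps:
$h = \frac{1}{4}$ ($h = \frac{3}{-4} + 1 = 3 \left(- \frac{1}{4}\right) + 1 = - \frac{3}{4} + 1 = \frac{1}{4} \approx 0.25$)
$\left(h - 17\right) 39 = \left(\frac{1}{4} - 17\right) 39 = \left(- \frac{67}{4}\right) 39 = - \frac{2613}{4}$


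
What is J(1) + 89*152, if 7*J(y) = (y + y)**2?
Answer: 94700/7 ≈ 13529.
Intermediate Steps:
J(y) = 4*y**2/7 (J(y) = (y + y)**2/7 = (2*y)**2/7 = (4*y**2)/7 = 4*y**2/7)
J(1) + 89*152 = (4/7)*1**2 + 89*152 = (4/7)*1 + 13528 = 4/7 + 13528 = 94700/7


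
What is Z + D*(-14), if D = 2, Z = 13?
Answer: -15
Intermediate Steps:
Z + D*(-14) = 13 + 2*(-14) = 13 - 28 = -15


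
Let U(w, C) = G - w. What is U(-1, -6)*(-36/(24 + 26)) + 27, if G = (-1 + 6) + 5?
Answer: 477/25 ≈ 19.080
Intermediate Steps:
G = 10 (G = 5 + 5 = 10)
U(w, C) = 10 - w
U(-1, -6)*(-36/(24 + 26)) + 27 = (10 - 1*(-1))*(-36/(24 + 26)) + 27 = (10 + 1)*(-36/50) + 27 = 11*(-36*1/50) + 27 = 11*(-18/25) + 27 = -198/25 + 27 = 477/25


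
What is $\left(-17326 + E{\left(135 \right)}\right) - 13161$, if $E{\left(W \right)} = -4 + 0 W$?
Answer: $-30491$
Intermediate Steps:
$E{\left(W \right)} = -4$ ($E{\left(W \right)} = -4 + 0 = -4$)
$\left(-17326 + E{\left(135 \right)}\right) - 13161 = \left(-17326 - 4\right) - 13161 = -17330 - 13161 = -30491$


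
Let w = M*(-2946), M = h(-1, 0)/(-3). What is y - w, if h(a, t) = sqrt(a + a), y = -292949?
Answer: -292949 - 982*I*sqrt(2) ≈ -2.9295e+5 - 1388.8*I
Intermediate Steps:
h(a, t) = sqrt(2)*sqrt(a) (h(a, t) = sqrt(2*a) = sqrt(2)*sqrt(a))
M = -I*sqrt(2)/3 (M = (sqrt(2)*sqrt(-1))/(-3) = (sqrt(2)*I)*(-1/3) = (I*sqrt(2))*(-1/3) = -I*sqrt(2)/3 ≈ -0.4714*I)
w = 982*I*sqrt(2) (w = -I*sqrt(2)/3*(-2946) = 982*I*sqrt(2) ≈ 1388.8*I)
y - w = -292949 - 982*I*sqrt(2)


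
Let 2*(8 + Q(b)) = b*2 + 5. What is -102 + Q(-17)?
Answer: -249/2 ≈ -124.50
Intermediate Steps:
Q(b) = -11/2 + b (Q(b) = -8 + (b*2 + 5)/2 = -8 + (2*b + 5)/2 = -8 + (5 + 2*b)/2 = -8 + (5/2 + b) = -11/2 + b)
-102 + Q(-17) = -102 + (-11/2 - 17) = -102 - 45/2 = -249/2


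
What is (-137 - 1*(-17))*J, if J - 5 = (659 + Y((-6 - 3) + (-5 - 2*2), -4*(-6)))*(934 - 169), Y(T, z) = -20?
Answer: -58660800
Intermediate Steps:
J = 488840 (J = 5 + (659 - 20)*(934 - 169) = 5 + 639*765 = 5 + 488835 = 488840)
(-137 - 1*(-17))*J = (-137 - 1*(-17))*488840 = (-137 + 17)*488840 = -120*488840 = -58660800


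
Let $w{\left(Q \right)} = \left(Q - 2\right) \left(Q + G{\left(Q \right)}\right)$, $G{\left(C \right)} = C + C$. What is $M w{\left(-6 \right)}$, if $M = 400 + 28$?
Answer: $61632$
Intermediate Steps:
$G{\left(C \right)} = 2 C$
$w{\left(Q \right)} = 3 Q \left(-2 + Q\right)$ ($w{\left(Q \right)} = \left(Q - 2\right) \left(Q + 2 Q\right) = \left(-2 + Q\right) 3 Q = 3 Q \left(-2 + Q\right)$)
$M = 428$
$M w{\left(-6 \right)} = 428 \cdot 3 \left(-6\right) \left(-2 - 6\right) = 428 \cdot 3 \left(-6\right) \left(-8\right) = 428 \cdot 144 = 61632$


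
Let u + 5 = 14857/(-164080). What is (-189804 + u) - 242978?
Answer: -71011705817/164080 ≈ -4.3279e+5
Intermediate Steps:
u = -835257/164080 (u = -5 + 14857/(-164080) = -5 + 14857*(-1/164080) = -5 - 14857/164080 = -835257/164080 ≈ -5.0905)
(-189804 + u) - 242978 = (-189804 - 835257/164080) - 242978 = -31143875577/164080 - 242978 = -71011705817/164080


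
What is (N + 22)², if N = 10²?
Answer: 14884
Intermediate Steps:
N = 100
(N + 22)² = (100 + 22)² = 122² = 14884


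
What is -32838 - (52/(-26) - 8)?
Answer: -32828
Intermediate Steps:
-32838 - (52/(-26) - 8) = -32838 - (52*(-1/26) - 8) = -32838 - (-2 - 8) = -32838 - 1*(-10) = -32838 + 10 = -32828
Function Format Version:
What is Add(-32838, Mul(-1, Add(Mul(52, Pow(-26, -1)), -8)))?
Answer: -32828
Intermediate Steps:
Add(-32838, Mul(-1, Add(Mul(52, Pow(-26, -1)), -8))) = Add(-32838, Mul(-1, Add(Mul(52, Rational(-1, 26)), -8))) = Add(-32838, Mul(-1, Add(-2, -8))) = Add(-32838, Mul(-1, -10)) = Add(-32838, 10) = -32828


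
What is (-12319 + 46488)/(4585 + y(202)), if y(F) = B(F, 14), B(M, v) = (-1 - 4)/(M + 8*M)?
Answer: 62119242/8335525 ≈ 7.4523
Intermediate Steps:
B(M, v) = -5/(9*M) (B(M, v) = -5*1/(9*M) = -5/(9*M))
y(F) = -5/(9*F)
(-12319 + 46488)/(4585 + y(202)) = (-12319 + 46488)/(4585 - 5/9/202) = 34169/(4585 - 5/9*1/202) = 34169/(4585 - 5/1818) = 34169/(8335525/1818) = 34169*(1818/8335525) = 62119242/8335525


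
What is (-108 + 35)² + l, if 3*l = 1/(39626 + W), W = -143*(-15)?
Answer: 667792978/125313 ≈ 5329.0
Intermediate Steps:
W = 2145
l = 1/125313 (l = 1/(3*(39626 + 2145)) = (⅓)/41771 = (⅓)*(1/41771) = 1/125313 ≈ 7.9800e-6)
(-108 + 35)² + l = (-108 + 35)² + 1/125313 = (-73)² + 1/125313 = 5329 + 1/125313 = 667792978/125313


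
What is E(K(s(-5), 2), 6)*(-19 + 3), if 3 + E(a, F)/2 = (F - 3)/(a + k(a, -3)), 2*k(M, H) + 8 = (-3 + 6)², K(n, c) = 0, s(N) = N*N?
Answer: -96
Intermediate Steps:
s(N) = N²
k(M, H) = ½ (k(M, H) = -4 + (-3 + 6)²/2 = -4 + (½)*3² = -4 + (½)*9 = -4 + 9/2 = ½)
E(a, F) = -6 + 2*(-3 + F)/(½ + a) (E(a, F) = -6 + 2*((F - 3)/(a + ½)) = -6 + 2*((-3 + F)/(½ + a)) = -6 + 2*(-3 + F)/(½ + a))
E(K(s(-5), 2), 6)*(-19 + 3) = (2*(-9 - 6*0 + 2*6)/(1 + 2*0))*(-19 + 3) = (2*(-9 + 0 + 12)/(1 + 0))*(-16) = (2*3/1)*(-16) = (2*1*3)*(-16) = 6*(-16) = -96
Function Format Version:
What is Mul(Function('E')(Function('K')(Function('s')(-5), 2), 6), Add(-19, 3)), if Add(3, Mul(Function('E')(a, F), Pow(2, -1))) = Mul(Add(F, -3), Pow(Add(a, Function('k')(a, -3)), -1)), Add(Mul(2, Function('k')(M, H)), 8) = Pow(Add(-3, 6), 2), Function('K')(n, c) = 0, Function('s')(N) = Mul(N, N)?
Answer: -96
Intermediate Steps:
Function('s')(N) = Pow(N, 2)
Function('k')(M, H) = Rational(1, 2) (Function('k')(M, H) = Add(-4, Mul(Rational(1, 2), Pow(Add(-3, 6), 2))) = Add(-4, Mul(Rational(1, 2), Pow(3, 2))) = Add(-4, Mul(Rational(1, 2), 9)) = Add(-4, Rational(9, 2)) = Rational(1, 2))
Function('E')(a, F) = Add(-6, Mul(2, Pow(Add(Rational(1, 2), a), -1), Add(-3, F))) (Function('E')(a, F) = Add(-6, Mul(2, Mul(Add(F, -3), Pow(Add(a, Rational(1, 2)), -1)))) = Add(-6, Mul(2, Mul(Add(-3, F), Pow(Add(Rational(1, 2), a), -1)))) = Add(-6, Mul(2, Mul(Pow(Add(Rational(1, 2), a), -1), Add(-3, F)))) = Add(-6, Mul(2, Pow(Add(Rational(1, 2), a), -1), Add(-3, F))))
Mul(Function('E')(Function('K')(Function('s')(-5), 2), 6), Add(-19, 3)) = Mul(Mul(2, Pow(Add(1, Mul(2, 0)), -1), Add(-9, Mul(-6, 0), Mul(2, 6))), Add(-19, 3)) = Mul(Mul(2, Pow(Add(1, 0), -1), Add(-9, 0, 12)), -16) = Mul(Mul(2, Pow(1, -1), 3), -16) = Mul(Mul(2, 1, 3), -16) = Mul(6, -16) = -96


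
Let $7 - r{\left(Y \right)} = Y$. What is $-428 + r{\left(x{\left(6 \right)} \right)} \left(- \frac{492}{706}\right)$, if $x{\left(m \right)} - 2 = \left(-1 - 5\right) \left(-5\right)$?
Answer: $- \frac{144934}{353} \approx -410.58$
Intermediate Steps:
$x{\left(m \right)} = 32$ ($x{\left(m \right)} = 2 + \left(-1 - 5\right) \left(-5\right) = 2 - -30 = 2 + 30 = 32$)
$r{\left(Y \right)} = 7 - Y$
$-428 + r{\left(x{\left(6 \right)} \right)} \left(- \frac{492}{706}\right) = -428 + \left(7 - 32\right) \left(- \frac{492}{706}\right) = -428 + \left(7 - 32\right) \left(\left(-492\right) \frac{1}{706}\right) = -428 - - \frac{6150}{353} = -428 + \frac{6150}{353} = - \frac{144934}{353}$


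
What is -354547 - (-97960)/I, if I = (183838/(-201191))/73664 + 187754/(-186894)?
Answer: -314479039956456044939/695662216452617 ≈ -4.5206e+5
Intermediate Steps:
I = -695662216452617/692467212125664 (I = (183838*(-1/201191))*(1/73664) + 187754*(-1/186894) = -183838/201191*1/73664 - 93877/93447 = -91919/7410266912 - 93877/93447 = -695662216452617/692467212125664 ≈ -1.0046)
-354547 - (-97960)/I = -354547 - (-97960)/(-695662216452617/692467212125664) = -354547 - (-97960)*(-692467212125664)/695662216452617 = -354547 - 1*67834088099830045440/695662216452617 = -354547 - 67834088099830045440/695662216452617 = -314479039956456044939/695662216452617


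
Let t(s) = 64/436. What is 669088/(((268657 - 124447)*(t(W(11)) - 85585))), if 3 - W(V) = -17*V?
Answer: -1257424/23194808505 ≈ -5.4211e-5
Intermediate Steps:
W(V) = 3 + 17*V (W(V) = 3 - (-17)*V = 3 + 17*V)
t(s) = 16/109 (t(s) = 64*(1/436) = 16/109)
669088/(((268657 - 124447)*(t(W(11)) - 85585))) = 669088/(((268657 - 124447)*(16/109 - 85585))) = 669088/((144210*(-9328749/109))) = 669088/(-1345298893290/109) = 669088*(-109/1345298893290) = -1257424/23194808505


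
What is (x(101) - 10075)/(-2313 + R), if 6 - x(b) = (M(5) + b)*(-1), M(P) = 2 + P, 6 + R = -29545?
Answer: 1423/4552 ≈ 0.31261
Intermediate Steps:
R = -29551 (R = -6 - 29545 = -29551)
x(b) = 13 + b (x(b) = 6 - ((2 + 5) + b)*(-1) = 6 - (7 + b)*(-1) = 6 - (-7 - b) = 6 + (7 + b) = 13 + b)
(x(101) - 10075)/(-2313 + R) = ((13 + 101) - 10075)/(-2313 - 29551) = (114 - 10075)/(-31864) = -9961*(-1/31864) = 1423/4552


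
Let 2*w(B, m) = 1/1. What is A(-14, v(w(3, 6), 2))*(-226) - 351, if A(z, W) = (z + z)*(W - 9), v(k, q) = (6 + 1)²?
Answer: 252769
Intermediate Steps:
w(B, m) = ½ (w(B, m) = (½)/1 = (½)*1 = ½)
v(k, q) = 49 (v(k, q) = 7² = 49)
A(z, W) = 2*z*(-9 + W) (A(z, W) = (2*z)*(-9 + W) = 2*z*(-9 + W))
A(-14, v(w(3, 6), 2))*(-226) - 351 = (2*(-14)*(-9 + 49))*(-226) - 351 = (2*(-14)*40)*(-226) - 351 = -1120*(-226) - 351 = 253120 - 351 = 252769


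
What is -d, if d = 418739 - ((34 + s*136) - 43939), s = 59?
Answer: -454620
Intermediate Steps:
d = 454620 (d = 418739 - ((34 + 59*136) - 43939) = 418739 - ((34 + 8024) - 43939) = 418739 - (8058 - 43939) = 418739 - 1*(-35881) = 418739 + 35881 = 454620)
-d = -1*454620 = -454620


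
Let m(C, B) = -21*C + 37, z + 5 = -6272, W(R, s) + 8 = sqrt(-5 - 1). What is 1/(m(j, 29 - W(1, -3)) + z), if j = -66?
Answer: -1/4854 ≈ -0.00020602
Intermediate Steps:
W(R, s) = -8 + I*sqrt(6) (W(R, s) = -8 + sqrt(-5 - 1) = -8 + sqrt(-6) = -8 + I*sqrt(6))
z = -6277 (z = -5 - 6272 = -6277)
m(C, B) = 37 - 21*C
1/(m(j, 29 - W(1, -3)) + z) = 1/((37 - 21*(-66)) - 6277) = 1/((37 + 1386) - 6277) = 1/(1423 - 6277) = 1/(-4854) = -1/4854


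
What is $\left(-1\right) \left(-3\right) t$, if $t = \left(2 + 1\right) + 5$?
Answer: $24$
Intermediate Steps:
$t = 8$ ($t = 3 + 5 = 8$)
$\left(-1\right) \left(-3\right) t = \left(-1\right) \left(-3\right) 8 = 3 \cdot 8 = 24$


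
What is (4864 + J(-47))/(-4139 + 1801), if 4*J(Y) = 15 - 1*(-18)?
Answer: -19489/9352 ≈ -2.0839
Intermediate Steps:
J(Y) = 33/4 (J(Y) = (15 - 1*(-18))/4 = (15 + 18)/4 = (1/4)*33 = 33/4)
(4864 + J(-47))/(-4139 + 1801) = (4864 + 33/4)/(-4139 + 1801) = (19489/4)/(-2338) = (19489/4)*(-1/2338) = -19489/9352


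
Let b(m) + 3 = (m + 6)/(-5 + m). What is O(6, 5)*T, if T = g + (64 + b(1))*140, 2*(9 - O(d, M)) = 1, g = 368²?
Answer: 2443223/2 ≈ 1.2216e+6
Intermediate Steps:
g = 135424
O(d, M) = 17/2 (O(d, M) = 9 - ½*1 = 9 - ½ = 17/2)
b(m) = -3 + (6 + m)/(-5 + m) (b(m) = -3 + (m + 6)/(-5 + m) = -3 + (6 + m)/(-5 + m))
T = 143719 (T = 135424 + (64 + (21 - 2*1)/(-5 + 1))*140 = 135424 + (64 + (21 - 2)/(-4))*140 = 135424 + (64 - ¼*19)*140 = 135424 + (64 - 19/4)*140 = 135424 + (237/4)*140 = 135424 + 8295 = 143719)
O(6, 5)*T = (17/2)*143719 = 2443223/2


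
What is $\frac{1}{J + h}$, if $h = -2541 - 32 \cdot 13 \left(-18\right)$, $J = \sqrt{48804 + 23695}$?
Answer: $\frac{4947}{24400310} - \frac{\sqrt{72499}}{24400310} \approx 0.00019171$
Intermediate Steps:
$J = \sqrt{72499} \approx 269.26$
$h = 4947$ ($h = -2541 - 416 \left(-18\right) = -2541 - -7488 = -2541 + 7488 = 4947$)
$\frac{1}{J + h} = \frac{1}{\sqrt{72499} + 4947} = \frac{1}{4947 + \sqrt{72499}}$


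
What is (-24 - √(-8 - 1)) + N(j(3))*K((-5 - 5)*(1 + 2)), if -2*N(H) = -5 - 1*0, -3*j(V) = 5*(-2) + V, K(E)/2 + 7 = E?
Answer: -209 - 3*I ≈ -209.0 - 3.0*I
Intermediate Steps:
K(E) = -14 + 2*E
j(V) = 10/3 - V/3 (j(V) = -(5*(-2) + V)/3 = -(-10 + V)/3 = 10/3 - V/3)
N(H) = 5/2 (N(H) = -(-5 - 1*0)/2 = -(-5 + 0)/2 = -½*(-5) = 5/2)
(-24 - √(-8 - 1)) + N(j(3))*K((-5 - 5)*(1 + 2)) = (-24 - √(-8 - 1)) + 5*(-14 + 2*((-5 - 5)*(1 + 2)))/2 = (-24 - √(-9)) + 5*(-14 + 2*(-10*3))/2 = (-24 - 3*I) + 5*(-14 + 2*(-30))/2 = (-24 - 3*I) + 5*(-14 - 60)/2 = (-24 - 3*I) + (5/2)*(-74) = (-24 - 3*I) - 185 = -209 - 3*I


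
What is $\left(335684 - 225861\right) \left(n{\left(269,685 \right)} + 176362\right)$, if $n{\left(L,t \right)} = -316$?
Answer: $19333899858$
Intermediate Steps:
$\left(335684 - 225861\right) \left(n{\left(269,685 \right)} + 176362\right) = \left(335684 - 225861\right) \left(-316 + 176362\right) = 109823 \cdot 176046 = 19333899858$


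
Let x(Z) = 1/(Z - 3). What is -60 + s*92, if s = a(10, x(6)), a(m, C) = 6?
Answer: 492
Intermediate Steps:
x(Z) = 1/(-3 + Z)
s = 6
-60 + s*92 = -60 + 6*92 = -60 + 552 = 492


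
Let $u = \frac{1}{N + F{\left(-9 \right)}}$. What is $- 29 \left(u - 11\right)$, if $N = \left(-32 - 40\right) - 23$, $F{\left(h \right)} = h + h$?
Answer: $\frac{36076}{113} \approx 319.26$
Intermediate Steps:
$F{\left(h \right)} = 2 h$
$N = -95$ ($N = -72 - 23 = -95$)
$u = - \frac{1}{113}$ ($u = \frac{1}{-95 + 2 \left(-9\right)} = \frac{1}{-95 - 18} = \frac{1}{-113} = - \frac{1}{113} \approx -0.0088496$)
$- 29 \left(u - 11\right) = - 29 \left(- \frac{1}{113} - 11\right) = \left(-29\right) \left(- \frac{1244}{113}\right) = \frac{36076}{113}$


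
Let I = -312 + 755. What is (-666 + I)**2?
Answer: 49729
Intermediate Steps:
I = 443
(-666 + I)**2 = (-666 + 443)**2 = (-223)**2 = 49729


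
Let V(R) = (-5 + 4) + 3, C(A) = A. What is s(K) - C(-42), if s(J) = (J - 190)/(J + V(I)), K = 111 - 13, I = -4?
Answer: 1027/25 ≈ 41.080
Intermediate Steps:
V(R) = 2 (V(R) = -1 + 3 = 2)
K = 98
s(J) = (-190 + J)/(2 + J) (s(J) = (J - 190)/(J + 2) = (-190 + J)/(2 + J))
s(K) - C(-42) = (-190 + 98)/(2 + 98) - 1*(-42) = -92/100 + 42 = (1/100)*(-92) + 42 = -23/25 + 42 = 1027/25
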